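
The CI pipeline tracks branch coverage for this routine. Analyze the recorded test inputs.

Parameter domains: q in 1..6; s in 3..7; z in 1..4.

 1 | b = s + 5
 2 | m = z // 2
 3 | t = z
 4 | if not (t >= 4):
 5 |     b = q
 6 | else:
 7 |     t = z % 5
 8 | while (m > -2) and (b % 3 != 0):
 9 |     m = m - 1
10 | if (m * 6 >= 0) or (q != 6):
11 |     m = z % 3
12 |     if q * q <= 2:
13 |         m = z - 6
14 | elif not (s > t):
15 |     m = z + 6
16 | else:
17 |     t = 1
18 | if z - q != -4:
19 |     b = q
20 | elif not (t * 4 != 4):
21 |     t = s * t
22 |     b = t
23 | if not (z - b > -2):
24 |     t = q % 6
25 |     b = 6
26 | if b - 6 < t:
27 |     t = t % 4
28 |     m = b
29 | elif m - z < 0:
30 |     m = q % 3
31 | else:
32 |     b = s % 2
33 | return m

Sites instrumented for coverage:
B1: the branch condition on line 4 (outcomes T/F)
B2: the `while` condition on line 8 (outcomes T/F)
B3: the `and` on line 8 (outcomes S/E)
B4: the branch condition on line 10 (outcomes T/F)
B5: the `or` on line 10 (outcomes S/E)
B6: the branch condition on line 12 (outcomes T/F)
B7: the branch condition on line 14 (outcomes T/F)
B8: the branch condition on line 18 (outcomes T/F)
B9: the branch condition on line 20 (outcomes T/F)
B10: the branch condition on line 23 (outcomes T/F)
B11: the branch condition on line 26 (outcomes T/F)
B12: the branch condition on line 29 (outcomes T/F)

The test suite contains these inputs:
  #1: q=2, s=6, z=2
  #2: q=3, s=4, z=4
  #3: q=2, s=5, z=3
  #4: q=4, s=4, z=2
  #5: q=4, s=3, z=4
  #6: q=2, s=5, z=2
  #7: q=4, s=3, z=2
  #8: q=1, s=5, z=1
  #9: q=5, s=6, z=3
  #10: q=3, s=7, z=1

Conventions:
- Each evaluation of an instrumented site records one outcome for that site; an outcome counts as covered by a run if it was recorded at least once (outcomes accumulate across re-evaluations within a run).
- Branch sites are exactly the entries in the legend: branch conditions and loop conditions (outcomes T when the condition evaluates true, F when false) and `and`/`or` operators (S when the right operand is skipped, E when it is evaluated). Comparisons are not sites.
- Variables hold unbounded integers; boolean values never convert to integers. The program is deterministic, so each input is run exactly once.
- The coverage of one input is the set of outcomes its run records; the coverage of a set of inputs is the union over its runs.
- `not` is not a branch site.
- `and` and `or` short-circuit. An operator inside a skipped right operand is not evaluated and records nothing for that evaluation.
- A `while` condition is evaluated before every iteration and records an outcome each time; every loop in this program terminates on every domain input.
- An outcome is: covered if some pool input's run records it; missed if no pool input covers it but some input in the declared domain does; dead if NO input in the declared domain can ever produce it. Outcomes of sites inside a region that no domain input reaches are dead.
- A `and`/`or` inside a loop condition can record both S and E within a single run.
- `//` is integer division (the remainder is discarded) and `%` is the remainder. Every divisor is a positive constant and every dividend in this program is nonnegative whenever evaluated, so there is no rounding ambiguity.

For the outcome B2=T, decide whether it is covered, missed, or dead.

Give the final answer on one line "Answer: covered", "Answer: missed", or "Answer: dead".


B2=T is recorded by pool input(s) 1, 3, 4, 5, 6, 7, 8, 9 -> covered
Answer: covered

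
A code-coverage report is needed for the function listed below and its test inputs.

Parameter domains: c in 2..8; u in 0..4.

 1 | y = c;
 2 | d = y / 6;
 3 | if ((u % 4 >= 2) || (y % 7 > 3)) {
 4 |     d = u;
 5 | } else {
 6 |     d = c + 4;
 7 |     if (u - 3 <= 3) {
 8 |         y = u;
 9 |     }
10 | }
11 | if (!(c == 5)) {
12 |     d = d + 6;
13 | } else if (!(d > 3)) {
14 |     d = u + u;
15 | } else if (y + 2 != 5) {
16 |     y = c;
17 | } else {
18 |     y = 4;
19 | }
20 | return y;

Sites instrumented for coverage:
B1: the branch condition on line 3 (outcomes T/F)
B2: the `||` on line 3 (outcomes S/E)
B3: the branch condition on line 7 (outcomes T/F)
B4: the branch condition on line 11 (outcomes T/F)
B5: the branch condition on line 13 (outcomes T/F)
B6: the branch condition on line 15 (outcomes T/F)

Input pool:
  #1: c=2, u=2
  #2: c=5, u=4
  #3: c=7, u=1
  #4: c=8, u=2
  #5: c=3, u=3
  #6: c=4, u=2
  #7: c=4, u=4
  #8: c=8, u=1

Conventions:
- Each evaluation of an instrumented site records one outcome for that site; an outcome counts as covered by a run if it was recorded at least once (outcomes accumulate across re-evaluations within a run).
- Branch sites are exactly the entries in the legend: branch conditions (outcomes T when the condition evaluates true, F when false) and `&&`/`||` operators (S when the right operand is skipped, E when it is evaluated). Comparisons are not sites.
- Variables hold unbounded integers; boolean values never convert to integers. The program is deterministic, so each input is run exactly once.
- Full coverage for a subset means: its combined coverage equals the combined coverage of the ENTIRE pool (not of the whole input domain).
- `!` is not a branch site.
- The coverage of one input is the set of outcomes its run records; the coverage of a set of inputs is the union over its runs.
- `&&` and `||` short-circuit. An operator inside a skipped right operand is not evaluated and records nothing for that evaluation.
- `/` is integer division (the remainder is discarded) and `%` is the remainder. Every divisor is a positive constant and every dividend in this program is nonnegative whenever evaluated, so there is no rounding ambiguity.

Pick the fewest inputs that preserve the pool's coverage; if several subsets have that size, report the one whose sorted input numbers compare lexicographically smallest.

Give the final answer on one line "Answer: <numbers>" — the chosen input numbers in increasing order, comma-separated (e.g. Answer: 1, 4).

test 1 (c=2, u=2) hits B1=T, B2=S, B4=T
test 2 (c=5, u=4) hits B1=T, B2=E, B4=F, B5=F, B6=T
test 3 (c=7, u=1) hits B1=F, B2=E, B3=T, B4=T
test 4 (c=8, u=2) hits B1=T, B2=S, B4=T
test 5 (c=3, u=3) hits B1=T, B2=S, B4=T
test 6 (c=4, u=2) hits B1=T, B2=S, B4=T
test 7 (c=4, u=4) hits B1=T, B2=E, B4=T
test 8 (c=8, u=1) hits B1=F, B2=E, B3=T, B4=T
pool-wide coverage (9 outcomes): B1=T, B1=F, B2=S, B2=E, B3=T, B4=T, B4=F, B5=F, B6=T
every size-1 subset falls short of the 9 outcomes (best: 5/9)
every size-2 subset falls short of the 9 outcomes (best: 8/9)
inputs {1, 2, 3} (size 3) cover everything; no size-3 subset with a lexicographically smaller index list covers all 9

Answer: 1, 2, 3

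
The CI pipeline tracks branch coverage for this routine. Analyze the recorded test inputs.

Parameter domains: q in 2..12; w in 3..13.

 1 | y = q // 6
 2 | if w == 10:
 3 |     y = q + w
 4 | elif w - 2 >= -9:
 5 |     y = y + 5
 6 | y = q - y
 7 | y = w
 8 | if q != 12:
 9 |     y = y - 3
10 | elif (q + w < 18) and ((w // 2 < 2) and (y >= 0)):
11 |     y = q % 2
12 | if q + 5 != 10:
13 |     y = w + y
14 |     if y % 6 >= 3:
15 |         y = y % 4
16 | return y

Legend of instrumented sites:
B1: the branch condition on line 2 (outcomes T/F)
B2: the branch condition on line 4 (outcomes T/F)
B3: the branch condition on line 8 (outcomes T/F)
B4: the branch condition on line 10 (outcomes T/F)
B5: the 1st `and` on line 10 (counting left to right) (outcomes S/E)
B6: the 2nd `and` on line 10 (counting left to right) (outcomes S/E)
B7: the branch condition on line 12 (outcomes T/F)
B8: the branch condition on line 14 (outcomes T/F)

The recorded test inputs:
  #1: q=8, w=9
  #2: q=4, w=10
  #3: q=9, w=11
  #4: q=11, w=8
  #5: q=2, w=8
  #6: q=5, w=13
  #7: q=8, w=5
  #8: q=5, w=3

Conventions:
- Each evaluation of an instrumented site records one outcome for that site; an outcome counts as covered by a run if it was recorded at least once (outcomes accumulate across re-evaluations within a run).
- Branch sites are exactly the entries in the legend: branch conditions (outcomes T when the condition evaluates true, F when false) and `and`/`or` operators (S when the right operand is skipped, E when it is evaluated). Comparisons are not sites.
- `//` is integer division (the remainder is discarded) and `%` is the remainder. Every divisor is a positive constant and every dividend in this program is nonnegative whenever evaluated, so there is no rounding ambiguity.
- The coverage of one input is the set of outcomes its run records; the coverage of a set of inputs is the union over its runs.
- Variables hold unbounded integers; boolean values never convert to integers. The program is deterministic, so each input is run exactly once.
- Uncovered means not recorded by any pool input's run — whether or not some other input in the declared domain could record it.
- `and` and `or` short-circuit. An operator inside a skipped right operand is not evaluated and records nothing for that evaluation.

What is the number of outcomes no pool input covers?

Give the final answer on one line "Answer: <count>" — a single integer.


#1 (q=8, w=9) -> B1->F, B2->T, B3->T, B7->T, B8->T; covered: B1=F, B2=T, B3=T, B7=T, B8=T
#2 (q=4, w=10) -> B1->T, B3->T, B7->T, B8->T; covered: B1=T, B3=T, B7=T, B8=T
#3 (q=9, w=11) -> B1->F, B2->T, B3->T, B7->T, B8->F; covered: B1=F, B2=T, B3=T, B7=T, B8=F
#4 (q=11, w=8) -> B1->F, B2->T, B3->T, B7->T, B8->F; covered: B1=F, B2=T, B3=T, B7=T, B8=F
#5 (q=2, w=8) -> B1->F, B2->T, B3->T, B7->T, B8->F; covered: B1=F, B2=T, B3=T, B7=T, B8=F
#6 (q=5, w=13) -> B1->F, B2->T, B3->T, B7->F; covered: B1=F, B2=T, B3=T, B7=F
#7 (q=8, w=5) -> B1->F, B2->T, B3->T, B7->T, B8->F; covered: B1=F, B2=T, B3=T, B7=T, B8=F
#8 (q=5, w=3) -> B1->F, B2->T, B3->T, B7->F; covered: B1=F, B2=T, B3=T, B7=F
union over the pool: B1=T, B1=F, B2=T, B3=T, B7=T, B7=F, B8=T, B8=F
uncovered (8 of 16): B2=F, B3=F, B4=T, B4=F, B5=S, B5=E, B6=S, B6=E
Answer: 8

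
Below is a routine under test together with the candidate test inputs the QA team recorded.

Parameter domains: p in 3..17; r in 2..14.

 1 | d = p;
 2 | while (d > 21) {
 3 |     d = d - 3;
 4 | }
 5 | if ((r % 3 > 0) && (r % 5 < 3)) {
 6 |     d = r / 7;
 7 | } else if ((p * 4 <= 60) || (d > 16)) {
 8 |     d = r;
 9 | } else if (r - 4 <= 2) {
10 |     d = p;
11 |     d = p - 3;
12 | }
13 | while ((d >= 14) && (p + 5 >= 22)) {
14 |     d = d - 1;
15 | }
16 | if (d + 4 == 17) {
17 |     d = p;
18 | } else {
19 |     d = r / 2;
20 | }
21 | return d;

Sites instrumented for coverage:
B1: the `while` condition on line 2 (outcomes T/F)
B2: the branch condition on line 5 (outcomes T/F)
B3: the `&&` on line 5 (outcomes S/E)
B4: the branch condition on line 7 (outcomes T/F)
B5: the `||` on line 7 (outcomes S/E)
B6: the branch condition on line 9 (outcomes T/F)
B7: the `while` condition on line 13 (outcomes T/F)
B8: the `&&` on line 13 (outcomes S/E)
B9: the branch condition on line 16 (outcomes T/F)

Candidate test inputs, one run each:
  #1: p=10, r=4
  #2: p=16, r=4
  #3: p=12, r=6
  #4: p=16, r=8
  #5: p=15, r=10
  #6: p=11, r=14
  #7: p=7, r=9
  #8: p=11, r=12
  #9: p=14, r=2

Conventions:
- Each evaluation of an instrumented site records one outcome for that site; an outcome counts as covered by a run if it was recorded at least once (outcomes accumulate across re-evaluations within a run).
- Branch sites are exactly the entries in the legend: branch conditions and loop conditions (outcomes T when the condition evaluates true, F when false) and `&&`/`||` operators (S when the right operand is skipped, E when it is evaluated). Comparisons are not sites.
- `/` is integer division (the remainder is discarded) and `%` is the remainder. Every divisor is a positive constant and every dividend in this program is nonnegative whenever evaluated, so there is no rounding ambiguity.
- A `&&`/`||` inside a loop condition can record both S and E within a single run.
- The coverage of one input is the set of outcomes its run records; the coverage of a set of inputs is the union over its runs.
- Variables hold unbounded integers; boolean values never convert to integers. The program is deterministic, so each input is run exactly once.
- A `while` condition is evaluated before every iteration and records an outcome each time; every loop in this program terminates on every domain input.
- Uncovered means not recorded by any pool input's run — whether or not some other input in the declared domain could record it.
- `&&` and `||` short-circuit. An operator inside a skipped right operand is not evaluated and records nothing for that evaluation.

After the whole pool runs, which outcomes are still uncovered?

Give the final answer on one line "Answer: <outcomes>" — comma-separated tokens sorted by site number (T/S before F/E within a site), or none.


run #1 (p=10, r=4) runs B1->F, B3->E, B2->F, B5->S, B4->T, B8->S, B7->F, B9->F; records B1=F, B2=F, B3=E, B4=T, B5=S, B7=F, B8=S, B9=F
run #2 (p=16, r=4) runs B1->F, B3->E, B2->F, B5->E, B4->F, B6->T, B8->S, B7->F, B9->T; records B1=F, B2=F, B3=E, B4=F, B5=E, B6=T, B7=F, B8=S, B9=T
run #3 (p=12, r=6) runs B1->F, B3->S, B2->F, B5->S, B4->T, B8->S, B7->F, B9->F; records B1=F, B2=F, B3=S, B4=T, B5=S, B7=F, B8=S, B9=F
run #4 (p=16, r=8) runs B1->F, B3->E, B2->F, B5->E, B4->F, B6->F, B8->E, B7->F, B9->F; records B1=F, B2=F, B3=E, B4=F, B5=E, B6=F, B7=F, B8=E, B9=F
run #5 (p=15, r=10) runs B1->F, B3->E, B2->T, B8->S, B7->F, B9->F; records B1=F, B2=T, B3=E, B7=F, B8=S, B9=F
run #6 (p=11, r=14) runs B1->F, B3->E, B2->F, B5->S, B4->T, B8->E, B7->F, B9->F; records B1=F, B2=F, B3=E, B4=T, B5=S, B7=F, B8=E, B9=F
run #7 (p=7, r=9) runs B1->F, B3->S, B2->F, B5->S, B4->T, B8->S, B7->F, B9->F; records B1=F, B2=F, B3=S, B4=T, B5=S, B7=F, B8=S, B9=F
run #8 (p=11, r=12) runs B1->F, B3->S, B2->F, B5->S, B4->T, B8->S, B7->F, B9->F; records B1=F, B2=F, B3=S, B4=T, B5=S, B7=F, B8=S, B9=F
run #9 (p=14, r=2) runs B1->F, B3->E, B2->T, B8->S, B7->F, B9->F; records B1=F, B2=T, B3=E, B7=F, B8=S, B9=F
union over the pool: B1=F, B2=T, B2=F, B3=S, B3=E, B4=T, B4=F, B5=S, B5=E, B6=T, B6=F, B7=F, B8=S, B8=E, B9=T, B9=F
uncovered (2 of 18): B1=T, B7=T
Answer: B1=T, B7=T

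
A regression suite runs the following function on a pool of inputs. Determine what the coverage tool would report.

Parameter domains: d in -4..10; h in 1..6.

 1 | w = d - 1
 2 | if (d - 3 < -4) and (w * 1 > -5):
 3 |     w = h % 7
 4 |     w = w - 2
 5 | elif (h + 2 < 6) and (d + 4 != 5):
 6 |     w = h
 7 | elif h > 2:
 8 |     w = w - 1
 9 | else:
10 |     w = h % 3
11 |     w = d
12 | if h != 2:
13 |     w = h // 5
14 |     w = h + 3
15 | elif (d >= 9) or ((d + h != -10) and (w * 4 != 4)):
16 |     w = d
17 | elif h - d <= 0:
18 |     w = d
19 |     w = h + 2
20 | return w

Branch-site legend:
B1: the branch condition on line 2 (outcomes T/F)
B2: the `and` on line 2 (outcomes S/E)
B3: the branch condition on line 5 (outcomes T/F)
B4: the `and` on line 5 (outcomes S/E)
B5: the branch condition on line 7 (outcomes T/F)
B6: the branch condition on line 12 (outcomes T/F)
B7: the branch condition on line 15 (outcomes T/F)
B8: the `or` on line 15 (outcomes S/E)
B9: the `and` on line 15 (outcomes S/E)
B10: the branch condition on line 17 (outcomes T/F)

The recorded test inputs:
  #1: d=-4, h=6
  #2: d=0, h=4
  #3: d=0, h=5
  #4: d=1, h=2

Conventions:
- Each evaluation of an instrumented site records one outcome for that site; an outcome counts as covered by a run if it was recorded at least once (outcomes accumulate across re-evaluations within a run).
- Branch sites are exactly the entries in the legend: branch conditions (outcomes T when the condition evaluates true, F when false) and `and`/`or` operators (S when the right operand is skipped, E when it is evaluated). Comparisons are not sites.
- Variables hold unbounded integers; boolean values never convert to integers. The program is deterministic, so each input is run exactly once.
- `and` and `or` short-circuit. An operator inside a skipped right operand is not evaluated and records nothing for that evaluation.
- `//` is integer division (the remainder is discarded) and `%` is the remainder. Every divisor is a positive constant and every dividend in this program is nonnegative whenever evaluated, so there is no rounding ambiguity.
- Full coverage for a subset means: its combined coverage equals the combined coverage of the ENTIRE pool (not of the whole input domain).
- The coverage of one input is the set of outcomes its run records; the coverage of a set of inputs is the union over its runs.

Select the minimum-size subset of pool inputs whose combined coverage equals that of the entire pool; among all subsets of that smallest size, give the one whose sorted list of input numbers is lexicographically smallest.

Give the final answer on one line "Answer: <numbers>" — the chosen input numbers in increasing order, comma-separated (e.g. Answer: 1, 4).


input #1, d=-4, h=6: events B2->E, B1->F, B4->S, B3->F, B5->T, B6->T; outcomes B1=F, B2=E, B3=F, B4=S, B5=T, B6=T
input #2, d=0, h=4: events B2->S, B1->F, B4->S, B3->F, B5->T, B6->T; outcomes B1=F, B2=S, B3=F, B4=S, B5=T, B6=T
input #3, d=0, h=5: events B2->S, B1->F, B4->S, B3->F, B5->T, B6->T; outcomes B1=F, B2=S, B3=F, B4=S, B5=T, B6=T
input #4, d=1, h=2: events B2->S, B1->F, B4->E, B3->F, B5->F, B6->F, B8->E, B9->E, B7->F, B10->F; outcomes B1=F, B2=S, B3=F, B4=E, B5=F, B6=F, B7=F, B8=E, B9=E, B10=F
pool-wide coverage (14 outcomes): B1=F, B2=S, B2=E, B3=F, B4=S, B4=E, B5=T, B5=F, B6=T, B6=F, B7=F, B8=E, B9=E, B10=F
size 1 is not enough: best union over all size-1 subsets is 10/14
size 2: inputs {1, 4} cover all 14 outcomes, and no lexicographically smaller subset of this size does
Answer: 1, 4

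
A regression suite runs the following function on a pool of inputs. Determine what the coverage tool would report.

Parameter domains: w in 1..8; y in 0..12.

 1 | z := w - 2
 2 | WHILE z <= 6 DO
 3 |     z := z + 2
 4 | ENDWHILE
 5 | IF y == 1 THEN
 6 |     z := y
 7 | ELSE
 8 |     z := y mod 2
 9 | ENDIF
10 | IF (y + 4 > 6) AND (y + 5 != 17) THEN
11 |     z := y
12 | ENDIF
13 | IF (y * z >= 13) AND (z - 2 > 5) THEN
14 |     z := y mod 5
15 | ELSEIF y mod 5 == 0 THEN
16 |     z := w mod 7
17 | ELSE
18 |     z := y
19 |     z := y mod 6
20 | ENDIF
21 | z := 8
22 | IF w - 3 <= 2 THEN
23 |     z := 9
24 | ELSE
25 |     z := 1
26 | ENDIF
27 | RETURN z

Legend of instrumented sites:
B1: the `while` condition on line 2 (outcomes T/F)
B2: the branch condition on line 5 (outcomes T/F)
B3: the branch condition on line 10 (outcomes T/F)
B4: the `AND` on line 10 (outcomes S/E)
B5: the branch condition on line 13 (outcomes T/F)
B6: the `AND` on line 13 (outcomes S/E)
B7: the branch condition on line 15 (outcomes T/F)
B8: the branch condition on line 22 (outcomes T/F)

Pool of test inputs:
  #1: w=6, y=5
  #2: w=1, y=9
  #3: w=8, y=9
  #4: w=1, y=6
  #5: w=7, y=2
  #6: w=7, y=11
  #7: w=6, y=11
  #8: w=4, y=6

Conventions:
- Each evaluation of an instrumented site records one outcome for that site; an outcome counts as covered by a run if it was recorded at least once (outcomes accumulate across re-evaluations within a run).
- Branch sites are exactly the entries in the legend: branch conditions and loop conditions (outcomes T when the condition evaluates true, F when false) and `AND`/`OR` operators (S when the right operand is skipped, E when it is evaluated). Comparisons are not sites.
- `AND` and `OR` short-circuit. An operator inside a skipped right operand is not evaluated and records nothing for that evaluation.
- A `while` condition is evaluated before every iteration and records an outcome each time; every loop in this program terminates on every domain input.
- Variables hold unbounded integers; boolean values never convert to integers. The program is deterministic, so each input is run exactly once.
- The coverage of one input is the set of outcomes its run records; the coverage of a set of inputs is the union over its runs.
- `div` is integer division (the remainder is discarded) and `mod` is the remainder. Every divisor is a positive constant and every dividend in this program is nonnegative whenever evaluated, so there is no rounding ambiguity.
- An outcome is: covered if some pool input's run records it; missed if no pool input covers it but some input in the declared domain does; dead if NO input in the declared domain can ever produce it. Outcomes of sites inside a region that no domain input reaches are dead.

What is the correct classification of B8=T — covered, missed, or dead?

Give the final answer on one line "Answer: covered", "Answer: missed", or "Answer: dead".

B8=T is recorded by pool input(s) 2, 4, 8 -> covered

Answer: covered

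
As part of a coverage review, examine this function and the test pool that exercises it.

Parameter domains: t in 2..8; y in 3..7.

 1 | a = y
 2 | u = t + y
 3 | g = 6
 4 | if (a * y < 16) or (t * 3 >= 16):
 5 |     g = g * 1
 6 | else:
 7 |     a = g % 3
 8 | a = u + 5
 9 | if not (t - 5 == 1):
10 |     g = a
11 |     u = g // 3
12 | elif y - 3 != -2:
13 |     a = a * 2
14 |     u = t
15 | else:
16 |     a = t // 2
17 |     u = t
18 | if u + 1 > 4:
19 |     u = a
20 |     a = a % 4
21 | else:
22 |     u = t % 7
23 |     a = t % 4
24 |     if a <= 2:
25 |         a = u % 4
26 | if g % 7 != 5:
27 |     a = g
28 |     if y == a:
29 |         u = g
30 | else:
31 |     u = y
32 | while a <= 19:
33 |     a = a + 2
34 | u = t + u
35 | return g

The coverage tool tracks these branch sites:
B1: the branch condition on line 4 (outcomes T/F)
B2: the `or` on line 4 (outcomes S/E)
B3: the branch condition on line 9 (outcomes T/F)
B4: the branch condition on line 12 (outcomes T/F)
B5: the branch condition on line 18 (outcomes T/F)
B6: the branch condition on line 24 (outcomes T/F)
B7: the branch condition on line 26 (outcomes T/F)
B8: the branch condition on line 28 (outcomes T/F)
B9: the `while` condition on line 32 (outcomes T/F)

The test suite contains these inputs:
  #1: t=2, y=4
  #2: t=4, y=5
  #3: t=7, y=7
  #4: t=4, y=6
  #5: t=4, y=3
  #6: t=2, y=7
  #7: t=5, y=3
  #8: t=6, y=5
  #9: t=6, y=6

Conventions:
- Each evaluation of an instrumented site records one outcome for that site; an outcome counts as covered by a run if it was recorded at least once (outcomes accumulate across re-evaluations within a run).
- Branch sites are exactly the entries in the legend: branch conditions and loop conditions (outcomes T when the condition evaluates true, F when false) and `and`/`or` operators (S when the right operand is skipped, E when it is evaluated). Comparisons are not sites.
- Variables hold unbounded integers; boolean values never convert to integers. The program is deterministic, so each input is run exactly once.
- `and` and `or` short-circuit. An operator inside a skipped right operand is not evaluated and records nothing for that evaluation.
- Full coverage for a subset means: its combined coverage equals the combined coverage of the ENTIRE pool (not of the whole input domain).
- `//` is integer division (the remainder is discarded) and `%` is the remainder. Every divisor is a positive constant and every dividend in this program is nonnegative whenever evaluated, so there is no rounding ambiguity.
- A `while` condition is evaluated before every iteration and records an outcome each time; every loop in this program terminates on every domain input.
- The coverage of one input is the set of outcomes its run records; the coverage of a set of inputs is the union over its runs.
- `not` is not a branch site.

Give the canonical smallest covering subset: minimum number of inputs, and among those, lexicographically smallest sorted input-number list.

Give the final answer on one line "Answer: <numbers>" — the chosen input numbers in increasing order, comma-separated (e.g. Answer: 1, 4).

input #1, t=2, y=4: outcomes B1=F, B2=E, B3=T, B5=F, B6=T, B7=T, B8=F, B9=T, B9=F
input #2, t=4, y=5: outcomes B1=F, B2=E, B3=T, B5=T, B7=T, B8=F, B9=T, B9=F
input #3, t=7, y=7: outcomes B1=T, B2=E, B3=T, B5=T, B7=F, B9=T, B9=F
input #4, t=4, y=6: outcomes B1=F, B2=E, B3=T, B5=T, B7=T, B8=F, B9=T, B9=F
input #5, t=4, y=3: outcomes B1=T, B2=S, B3=T, B5=T, B7=F, B9=T, B9=F
input #6, t=2, y=7: outcomes B1=F, B2=E, B3=T, B5=T, B7=T, B8=F, B9=T, B9=F
input #7, t=5, y=3: outcomes B1=T, B2=S, B3=T, B5=T, B7=T, B8=F, B9=T, B9=F
input #8, t=6, y=5: outcomes B1=T, B2=E, B3=F, B4=T, B5=T, B7=T, B8=F, B9=T, B9=F
input #9, t=6, y=6: outcomes B1=T, B2=E, B3=F, B4=T, B5=T, B7=T, B8=T, B9=T, B9=F
together the pool reaches 16 outcomes: B1=T, B1=F, B2=S, B2=E, B3=T, B3=F, B4=T, B5=T, B5=F, B6=T, B7=T, B7=F, B8=T, B8=F, B9=T, B9=F
no size-1 subset reaches all 16 outcomes (best union: 9/16)
no size-2 subset reaches all 16 outcomes (best union: 14/16)
inputs {1, 5, 9} (size 3) cover everything; no size-3 subset with a lexicographically smaller index list covers all 16

Answer: 1, 5, 9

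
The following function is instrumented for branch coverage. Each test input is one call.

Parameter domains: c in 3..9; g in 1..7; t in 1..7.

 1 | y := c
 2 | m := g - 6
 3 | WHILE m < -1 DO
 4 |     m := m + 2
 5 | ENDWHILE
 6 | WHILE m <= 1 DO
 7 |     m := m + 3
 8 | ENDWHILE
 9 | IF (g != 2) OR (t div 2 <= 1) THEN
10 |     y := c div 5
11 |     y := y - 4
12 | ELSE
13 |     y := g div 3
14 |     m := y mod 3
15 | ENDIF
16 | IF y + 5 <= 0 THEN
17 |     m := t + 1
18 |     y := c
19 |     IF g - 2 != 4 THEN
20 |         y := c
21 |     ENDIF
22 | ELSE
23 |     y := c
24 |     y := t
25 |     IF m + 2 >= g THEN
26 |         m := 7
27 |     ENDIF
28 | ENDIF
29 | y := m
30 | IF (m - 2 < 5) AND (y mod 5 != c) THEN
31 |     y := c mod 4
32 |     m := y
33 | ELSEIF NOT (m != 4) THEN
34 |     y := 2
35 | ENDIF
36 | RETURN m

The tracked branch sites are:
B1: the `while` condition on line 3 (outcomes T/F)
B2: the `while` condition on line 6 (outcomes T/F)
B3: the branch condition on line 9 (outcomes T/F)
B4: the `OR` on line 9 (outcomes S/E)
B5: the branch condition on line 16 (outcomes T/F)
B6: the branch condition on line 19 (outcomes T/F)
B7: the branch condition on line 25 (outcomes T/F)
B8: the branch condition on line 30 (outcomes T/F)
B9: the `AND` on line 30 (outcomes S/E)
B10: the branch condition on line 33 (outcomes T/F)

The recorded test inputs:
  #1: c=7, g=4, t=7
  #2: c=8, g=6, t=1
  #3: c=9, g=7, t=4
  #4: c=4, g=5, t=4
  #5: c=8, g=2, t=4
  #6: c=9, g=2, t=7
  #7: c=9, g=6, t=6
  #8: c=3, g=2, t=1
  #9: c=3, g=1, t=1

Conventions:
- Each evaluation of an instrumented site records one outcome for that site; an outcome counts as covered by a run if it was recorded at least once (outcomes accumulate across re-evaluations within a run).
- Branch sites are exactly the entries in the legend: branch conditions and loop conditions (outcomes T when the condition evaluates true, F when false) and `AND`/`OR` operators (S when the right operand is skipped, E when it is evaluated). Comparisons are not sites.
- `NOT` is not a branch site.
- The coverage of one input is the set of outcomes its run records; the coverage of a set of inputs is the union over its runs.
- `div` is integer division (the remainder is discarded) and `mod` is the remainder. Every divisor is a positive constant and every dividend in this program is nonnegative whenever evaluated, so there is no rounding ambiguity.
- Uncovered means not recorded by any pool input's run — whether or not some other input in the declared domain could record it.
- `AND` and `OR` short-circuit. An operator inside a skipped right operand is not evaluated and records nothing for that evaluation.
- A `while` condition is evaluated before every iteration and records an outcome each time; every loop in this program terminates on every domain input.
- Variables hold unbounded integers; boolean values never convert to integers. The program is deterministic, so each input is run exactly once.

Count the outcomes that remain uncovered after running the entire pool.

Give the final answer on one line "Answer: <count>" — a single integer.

test 1 (c=7, g=4, t=7) hits B1=T, B1=F, B2=T, B2=F, B3=T, B4=S, B5=F, B7=T, B8=F, B9=S, B10=F
test 2 (c=8, g=6, t=1) hits B1=F, B2=T, B2=F, B3=T, B4=S, B5=F, B7=F, B8=T, B9=E
test 3 (c=9, g=7, t=4) hits B1=F, B2=T, B2=F, B3=T, B4=S, B5=F, B7=F, B8=T, B9=E
test 4 (c=4, g=5, t=4) hits B1=F, B2=T, B2=F, B3=T, B4=S, B5=F, B7=F, B8=T, B9=E
test 5 (c=8, g=2, t=4) hits B1=T, B1=F, B2=T, B2=F, B3=F, B4=E, B5=F, B7=T, B8=F, B9=S, B10=F
test 6 (c=9, g=2, t=7) hits B1=T, B1=F, B2=T, B2=F, B3=F, B4=E, B5=F, B7=T, B8=F, B9=S, B10=F
test 7 (c=9, g=6, t=6) hits B1=F, B2=T, B2=F, B3=T, B4=S, B5=F, B7=F, B8=T, B9=E
test 8 (c=3, g=2, t=1) hits B1=T, B1=F, B2=T, B2=F, B3=T, B4=E, B5=F, B7=T, B8=F, B9=S, B10=F
test 9 (c=3, g=1, t=1) hits B1=T, B1=F, B2=T, B2=F, B3=T, B4=S, B5=F, B7=T, B8=F, B9=S, B10=F
union over the pool: B1=T, B1=F, B2=T, B2=F, B3=T, B3=F, B4=S, B4=E, B5=F, B7=T, B7=F, B8=T, B8=F, B9=S, B9=E, B10=F
uncovered (4 of 20): B5=T, B6=T, B6=F, B10=T

Answer: 4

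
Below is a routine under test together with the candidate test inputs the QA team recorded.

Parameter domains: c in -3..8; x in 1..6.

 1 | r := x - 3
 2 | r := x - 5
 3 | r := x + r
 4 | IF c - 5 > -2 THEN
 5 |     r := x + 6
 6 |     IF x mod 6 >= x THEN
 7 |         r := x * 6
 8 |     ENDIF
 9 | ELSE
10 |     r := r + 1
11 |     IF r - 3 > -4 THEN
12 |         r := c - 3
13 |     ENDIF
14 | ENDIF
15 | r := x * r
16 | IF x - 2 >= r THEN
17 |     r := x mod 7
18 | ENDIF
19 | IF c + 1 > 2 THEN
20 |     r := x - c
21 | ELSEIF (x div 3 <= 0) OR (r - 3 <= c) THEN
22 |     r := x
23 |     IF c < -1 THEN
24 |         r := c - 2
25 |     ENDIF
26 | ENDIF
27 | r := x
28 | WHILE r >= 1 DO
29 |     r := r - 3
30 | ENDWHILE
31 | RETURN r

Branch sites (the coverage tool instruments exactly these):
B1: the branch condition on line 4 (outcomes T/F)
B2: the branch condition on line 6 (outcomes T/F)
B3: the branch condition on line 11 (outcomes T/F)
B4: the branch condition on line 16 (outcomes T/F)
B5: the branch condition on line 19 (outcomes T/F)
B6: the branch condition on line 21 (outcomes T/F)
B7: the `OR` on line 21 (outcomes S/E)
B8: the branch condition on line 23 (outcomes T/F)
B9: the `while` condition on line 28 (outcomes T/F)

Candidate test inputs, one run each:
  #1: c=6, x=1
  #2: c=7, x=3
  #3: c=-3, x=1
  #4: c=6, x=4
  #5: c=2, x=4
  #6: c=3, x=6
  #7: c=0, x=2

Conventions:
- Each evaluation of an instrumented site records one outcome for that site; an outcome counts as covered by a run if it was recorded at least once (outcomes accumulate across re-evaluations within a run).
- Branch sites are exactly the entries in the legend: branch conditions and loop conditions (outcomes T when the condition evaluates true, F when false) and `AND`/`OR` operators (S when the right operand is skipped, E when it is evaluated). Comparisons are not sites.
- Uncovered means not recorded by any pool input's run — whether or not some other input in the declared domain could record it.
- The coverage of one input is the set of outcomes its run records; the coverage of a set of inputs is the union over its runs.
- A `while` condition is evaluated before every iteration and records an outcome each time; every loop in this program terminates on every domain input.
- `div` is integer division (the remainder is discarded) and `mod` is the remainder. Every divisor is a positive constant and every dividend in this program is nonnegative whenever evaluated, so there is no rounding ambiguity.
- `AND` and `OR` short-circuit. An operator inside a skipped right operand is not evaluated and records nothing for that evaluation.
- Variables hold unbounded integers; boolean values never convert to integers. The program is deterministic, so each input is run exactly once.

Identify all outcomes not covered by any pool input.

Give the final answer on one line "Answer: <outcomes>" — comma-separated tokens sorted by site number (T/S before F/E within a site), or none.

input #1 (c=6, x=1): covers B1=T, B2=T, B4=F, B5=T, B9=T, B9=F
input #2 (c=7, x=3): covers B1=T, B2=T, B4=F, B5=T, B9=T, B9=F
input #3 (c=-3, x=1): covers B1=F, B3=F, B4=T, B5=F, B6=T, B7=S, B8=T, B9=T, B9=F
input #4 (c=6, x=4): covers B1=T, B2=T, B4=F, B5=T, B9=T, B9=F
input #5 (c=2, x=4): covers B1=F, B3=T, B4=T, B5=T, B9=T, B9=F
input #6 (c=3, x=6): covers B1=F, B3=T, B4=T, B5=T, B9=T, B9=F
input #7 (c=0, x=2): covers B1=F, B3=T, B4=T, B5=F, B6=T, B7=S, B8=F, B9=T, B9=F
union over the pool: B1=T, B1=F, B2=T, B3=T, B3=F, B4=T, B4=F, B5=T, B5=F, B6=T, B7=S, B8=T, B8=F, B9=T, B9=F
uncovered (3 of 18): B2=F, B6=F, B7=E

Answer: B2=F, B6=F, B7=E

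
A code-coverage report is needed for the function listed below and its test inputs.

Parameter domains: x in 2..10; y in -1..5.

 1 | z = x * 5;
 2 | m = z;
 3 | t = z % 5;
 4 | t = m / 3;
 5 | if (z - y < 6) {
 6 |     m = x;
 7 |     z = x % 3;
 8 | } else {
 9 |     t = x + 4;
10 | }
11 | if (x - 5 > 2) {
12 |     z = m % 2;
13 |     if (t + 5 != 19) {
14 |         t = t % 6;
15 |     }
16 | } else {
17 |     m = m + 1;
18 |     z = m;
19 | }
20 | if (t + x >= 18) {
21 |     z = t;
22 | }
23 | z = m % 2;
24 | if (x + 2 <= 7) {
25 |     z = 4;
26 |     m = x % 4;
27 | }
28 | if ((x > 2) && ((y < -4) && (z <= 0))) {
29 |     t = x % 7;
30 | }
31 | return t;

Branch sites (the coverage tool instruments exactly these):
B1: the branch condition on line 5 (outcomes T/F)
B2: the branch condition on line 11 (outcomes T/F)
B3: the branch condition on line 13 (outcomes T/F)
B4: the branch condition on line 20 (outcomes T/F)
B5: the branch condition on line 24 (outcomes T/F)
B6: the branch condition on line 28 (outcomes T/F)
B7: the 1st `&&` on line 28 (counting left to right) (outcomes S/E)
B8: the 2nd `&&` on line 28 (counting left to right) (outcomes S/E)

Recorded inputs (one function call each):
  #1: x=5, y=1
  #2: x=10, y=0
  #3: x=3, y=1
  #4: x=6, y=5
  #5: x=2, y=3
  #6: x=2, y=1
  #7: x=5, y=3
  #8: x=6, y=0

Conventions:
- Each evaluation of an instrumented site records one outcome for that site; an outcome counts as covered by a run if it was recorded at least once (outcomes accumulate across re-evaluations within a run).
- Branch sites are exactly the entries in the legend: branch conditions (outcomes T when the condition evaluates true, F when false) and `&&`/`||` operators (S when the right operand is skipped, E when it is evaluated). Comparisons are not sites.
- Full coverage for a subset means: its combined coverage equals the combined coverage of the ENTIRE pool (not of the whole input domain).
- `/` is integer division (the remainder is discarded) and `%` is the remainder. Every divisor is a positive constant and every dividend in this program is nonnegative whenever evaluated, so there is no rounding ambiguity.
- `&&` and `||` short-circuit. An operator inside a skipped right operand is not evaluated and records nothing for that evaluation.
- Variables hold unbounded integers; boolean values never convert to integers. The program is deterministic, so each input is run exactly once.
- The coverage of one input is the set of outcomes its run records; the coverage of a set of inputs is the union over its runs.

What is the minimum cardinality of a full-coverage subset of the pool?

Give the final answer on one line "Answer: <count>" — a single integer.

test 1 (x=5, y=1) fires B1->F, B2->F, B4->F, B5->T, B7->E, B8->S, B6->F; hits B1=F, B2=F, B4=F, B5=T, B6=F, B7=E, B8=S
test 2 (x=10, y=0) fires B1->F, B2->T, B3->F, B4->T, B5->F, B7->E, B8->S, B6->F; hits B1=F, B2=T, B3=F, B4=T, B5=F, B6=F, B7=E, B8=S
test 3 (x=3, y=1) fires B1->F, B2->F, B4->F, B5->T, B7->E, B8->S, B6->F; hits B1=F, B2=F, B4=F, B5=T, B6=F, B7=E, B8=S
test 4 (x=6, y=5) fires B1->F, B2->F, B4->F, B5->F, B7->E, B8->S, B6->F; hits B1=F, B2=F, B4=F, B5=F, B6=F, B7=E, B8=S
test 5 (x=2, y=3) fires B1->F, B2->F, B4->F, B5->T, B7->S, B6->F; hits B1=F, B2=F, B4=F, B5=T, B6=F, B7=S
test 6 (x=2, y=1) fires B1->F, B2->F, B4->F, B5->T, B7->S, B6->F; hits B1=F, B2=F, B4=F, B5=T, B6=F, B7=S
test 7 (x=5, y=3) fires B1->F, B2->F, B4->F, B5->T, B7->E, B8->S, B6->F; hits B1=F, B2=F, B4=F, B5=T, B6=F, B7=E, B8=S
test 8 (x=6, y=0) fires B1->F, B2->F, B4->F, B5->F, B7->E, B8->S, B6->F; hits B1=F, B2=F, B4=F, B5=F, B6=F, B7=E, B8=S
the full pool covers 12 outcomes: B1=F, B2=T, B2=F, B3=F, B4=T, B4=F, B5=T, B5=F, B6=F, B7=S, B7=E, B8=S
no size-1 subset reaches all 12 outcomes (best union: 8/12)
the canonical winner is {2, 5}: size 2, full 12-outcome coverage, earliest index list among size-2 covers

Answer: 2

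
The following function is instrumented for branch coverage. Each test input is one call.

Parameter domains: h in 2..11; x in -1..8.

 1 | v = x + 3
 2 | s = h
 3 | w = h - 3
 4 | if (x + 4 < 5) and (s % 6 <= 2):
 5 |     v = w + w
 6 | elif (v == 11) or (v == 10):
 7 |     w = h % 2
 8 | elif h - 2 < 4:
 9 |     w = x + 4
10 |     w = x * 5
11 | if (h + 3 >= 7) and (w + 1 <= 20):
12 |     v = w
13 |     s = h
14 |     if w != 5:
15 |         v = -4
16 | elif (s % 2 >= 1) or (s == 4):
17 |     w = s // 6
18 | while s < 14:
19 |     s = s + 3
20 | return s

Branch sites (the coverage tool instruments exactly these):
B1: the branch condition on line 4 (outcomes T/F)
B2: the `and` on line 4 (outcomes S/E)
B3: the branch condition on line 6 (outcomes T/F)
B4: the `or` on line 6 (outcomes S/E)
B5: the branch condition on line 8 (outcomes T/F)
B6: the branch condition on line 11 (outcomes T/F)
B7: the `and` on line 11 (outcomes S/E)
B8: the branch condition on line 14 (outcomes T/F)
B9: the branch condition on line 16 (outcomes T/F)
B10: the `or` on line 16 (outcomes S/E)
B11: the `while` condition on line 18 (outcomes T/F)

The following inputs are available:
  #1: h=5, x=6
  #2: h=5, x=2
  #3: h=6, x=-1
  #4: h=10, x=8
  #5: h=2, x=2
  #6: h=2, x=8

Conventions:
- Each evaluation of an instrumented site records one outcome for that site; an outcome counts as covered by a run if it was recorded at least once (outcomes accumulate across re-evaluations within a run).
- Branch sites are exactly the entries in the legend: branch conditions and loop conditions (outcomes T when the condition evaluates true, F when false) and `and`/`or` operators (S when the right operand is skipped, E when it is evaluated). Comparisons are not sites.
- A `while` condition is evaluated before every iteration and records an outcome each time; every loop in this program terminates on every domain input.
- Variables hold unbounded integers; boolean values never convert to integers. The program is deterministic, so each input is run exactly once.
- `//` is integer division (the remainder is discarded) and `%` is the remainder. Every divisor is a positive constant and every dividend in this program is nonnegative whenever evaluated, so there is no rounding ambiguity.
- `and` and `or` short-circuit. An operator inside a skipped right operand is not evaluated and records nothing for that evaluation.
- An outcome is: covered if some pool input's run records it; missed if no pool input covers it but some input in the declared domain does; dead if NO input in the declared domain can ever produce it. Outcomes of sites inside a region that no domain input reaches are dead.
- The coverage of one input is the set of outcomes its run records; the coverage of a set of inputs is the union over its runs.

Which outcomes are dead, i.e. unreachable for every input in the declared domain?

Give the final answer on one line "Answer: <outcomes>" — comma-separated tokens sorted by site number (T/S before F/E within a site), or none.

checking every outcome against all 100 domain inputs:
  reachable outcomes have witnesses, e.g. B1=T (e.g. h=2, x=-1), B1=F (e.g. h=2, x=1), B2=S (e.g. h=2, x=1), B2=E (e.g. h=2, x=-1)

Answer: none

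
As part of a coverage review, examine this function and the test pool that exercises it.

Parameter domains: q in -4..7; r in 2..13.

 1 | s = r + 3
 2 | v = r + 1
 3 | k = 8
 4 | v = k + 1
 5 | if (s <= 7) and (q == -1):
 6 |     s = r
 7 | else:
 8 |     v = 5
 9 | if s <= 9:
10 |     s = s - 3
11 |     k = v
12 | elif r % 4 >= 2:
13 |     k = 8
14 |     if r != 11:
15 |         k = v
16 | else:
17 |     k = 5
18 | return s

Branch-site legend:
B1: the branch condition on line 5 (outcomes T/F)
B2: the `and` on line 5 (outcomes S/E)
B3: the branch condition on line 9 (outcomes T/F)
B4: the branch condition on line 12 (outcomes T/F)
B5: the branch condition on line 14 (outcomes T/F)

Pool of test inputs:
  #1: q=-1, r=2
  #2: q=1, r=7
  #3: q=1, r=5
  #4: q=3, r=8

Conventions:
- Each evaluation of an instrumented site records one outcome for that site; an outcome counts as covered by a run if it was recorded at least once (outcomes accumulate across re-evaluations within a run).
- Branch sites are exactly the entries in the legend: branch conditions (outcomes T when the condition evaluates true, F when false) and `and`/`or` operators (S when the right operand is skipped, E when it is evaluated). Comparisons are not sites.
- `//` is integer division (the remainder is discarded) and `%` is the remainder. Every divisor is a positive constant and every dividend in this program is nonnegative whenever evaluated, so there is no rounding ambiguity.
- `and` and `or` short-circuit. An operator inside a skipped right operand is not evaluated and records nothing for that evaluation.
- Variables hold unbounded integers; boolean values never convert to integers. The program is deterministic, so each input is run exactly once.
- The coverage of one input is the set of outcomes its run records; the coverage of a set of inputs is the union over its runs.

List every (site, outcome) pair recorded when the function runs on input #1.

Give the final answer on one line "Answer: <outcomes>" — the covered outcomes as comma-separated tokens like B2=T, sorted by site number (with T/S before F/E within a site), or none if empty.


Event log for input #1 (q=-1, r=2):
  B2->E, B1->T, B3->T
deduplicating events, the covered set is: B1=T, B2=E, B3=T
Answer: B1=T, B2=E, B3=T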